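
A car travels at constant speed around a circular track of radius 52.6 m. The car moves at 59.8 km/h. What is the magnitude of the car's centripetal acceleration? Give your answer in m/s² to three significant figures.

v = 59.8 km/h = 59.8/3.6 = 16.61 m/s.
a_c = v²/r = (16.61)²/52.6 = 275.9/52.6 = 5.246 m/s².

5.25 m/s²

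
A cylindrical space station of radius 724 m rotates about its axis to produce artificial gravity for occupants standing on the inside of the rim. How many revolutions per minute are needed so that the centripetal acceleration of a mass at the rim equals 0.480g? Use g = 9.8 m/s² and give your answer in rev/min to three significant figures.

0.770 rev/min

Require ω²r = 0.480g, so ω = √(0.480 × 9.8/724) = 0.08061 rad/s.
In rev/min: ω × 60/(2π) = 0.08061 × 60/(2π) = 0.7697 rev/min.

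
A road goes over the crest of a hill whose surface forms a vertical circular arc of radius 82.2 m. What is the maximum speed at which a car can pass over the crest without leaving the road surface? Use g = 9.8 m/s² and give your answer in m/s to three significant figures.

At the crest the centre of the circle is below the car, so the net downward (centripetal) force is mg − N = mv²/r.
The car leaves the road when N → 0, giving v_max = √(g r) = √(9.8 × 82.2) = 28.38 m/s.

28.4 m/s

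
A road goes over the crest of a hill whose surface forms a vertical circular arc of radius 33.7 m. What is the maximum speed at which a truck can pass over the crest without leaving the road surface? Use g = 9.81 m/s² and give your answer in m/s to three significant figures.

18.2 m/s

At the crest the centre of the circle is below the truck, so the net downward (centripetal) force is mg − N = mv²/r.
The truck leaves the road when N → 0, giving v_max = √(g r) = √(9.81 × 33.7) = 18.18 m/s.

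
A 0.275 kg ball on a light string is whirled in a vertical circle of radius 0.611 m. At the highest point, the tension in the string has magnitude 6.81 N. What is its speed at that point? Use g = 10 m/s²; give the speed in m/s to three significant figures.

4.61 m/s

At the top, T + mg = mv²/r, so v = √(r(T/m + g)) = √(0.611 × (6.81/0.275 + 10.0)) = √(0.611 × 34.76) = √21.24 = 4.609 m/s.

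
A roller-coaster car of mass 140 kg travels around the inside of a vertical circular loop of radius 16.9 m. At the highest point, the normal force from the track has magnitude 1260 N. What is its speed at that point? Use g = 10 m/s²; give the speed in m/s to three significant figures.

17.9 m/s

At the top, N + mg = mv²/r, so v = √(r(N/m + g)) = √(16.9 × (1260/140 + 10.0)) = √(16.9 × 19.00) = √321.1 = 17.92 m/s.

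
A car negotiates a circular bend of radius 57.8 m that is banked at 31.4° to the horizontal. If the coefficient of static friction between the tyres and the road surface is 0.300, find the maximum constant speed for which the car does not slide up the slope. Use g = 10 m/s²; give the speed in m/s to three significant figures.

25.4 m/s

At the maximum speed, friction acts down the slope at its limiting value f = μN. Radially (horizontal, toward centre): N sinθ + μN cosθ = mv²/r. Vertically: N cosθ − μN sinθ = mg.
Dividing: v² = r g (sinθ + μcosθ)/(cosθ − μsinθ).
sinθ + μcosθ = 0.5210 + 0.300×0.8536 = 0.7771; cosθ − μsinθ = 0.8536 − 0.300×0.5210 = 0.6972.
v² = 57.8 × 10.0 × 0.7771/0.6972 = 644.2 m²/s², so v = 25.38 m/s.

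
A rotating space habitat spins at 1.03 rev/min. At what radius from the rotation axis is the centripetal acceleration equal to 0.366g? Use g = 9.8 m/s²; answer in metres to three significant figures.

308 m

ω = 1.03 rev/min × 2π/60 = 0.1079 rad/s.
a_c = ω²r = 0.366g ⇒ r = 0.366 × 9.8 / (0.1079)² = 3.587/0.01163 = 308.3 m.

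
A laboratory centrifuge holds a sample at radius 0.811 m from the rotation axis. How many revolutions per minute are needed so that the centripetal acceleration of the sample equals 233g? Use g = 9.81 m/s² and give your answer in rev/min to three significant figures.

507 rev/min

Require ω²r = 233g, so ω = √(233 × 9.81/0.811) = 53.09 rad/s.
In rev/min: ω × 60/(2π) = 53.09 × 60/(2π) = 507.0 rev/min.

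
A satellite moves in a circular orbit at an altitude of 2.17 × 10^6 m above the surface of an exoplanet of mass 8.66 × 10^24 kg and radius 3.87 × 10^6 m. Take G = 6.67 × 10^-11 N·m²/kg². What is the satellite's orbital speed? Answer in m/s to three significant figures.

9780 m/s

Orbital radius r = R + h = 3.87 × 10^6 + 2.17 × 10^6 = 6.040 × 10^6 m.
Gravity supplies the centripetal force: G M m / r² = m v² / r, so v = √(GM/r).
v = √(6.67 × 10^-11 × 8.66 × 10^24 / 6.040 × 10^6) = √(9.563 × 10^7) = 9779 m/s.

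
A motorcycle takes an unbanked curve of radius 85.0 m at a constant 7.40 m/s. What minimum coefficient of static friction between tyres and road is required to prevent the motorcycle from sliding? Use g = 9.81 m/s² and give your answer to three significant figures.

Friction provides the centripetal force: μ_s m g = m v²/r, so μ_s = v²/(g r) = (7.400)²/(9.81 × 85.0) = 54.76/833.8 = 0.06567.

0.0657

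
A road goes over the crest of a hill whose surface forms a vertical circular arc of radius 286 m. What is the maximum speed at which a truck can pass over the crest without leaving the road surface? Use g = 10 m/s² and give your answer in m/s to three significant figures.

At the crest the centre of the circle is below the truck, so the net downward (centripetal) force is mg − N = mv²/r.
The truck leaves the road when N → 0, giving v_max = √(g r) = √(10.0 × 286) = 53.48 m/s.

53.5 m/s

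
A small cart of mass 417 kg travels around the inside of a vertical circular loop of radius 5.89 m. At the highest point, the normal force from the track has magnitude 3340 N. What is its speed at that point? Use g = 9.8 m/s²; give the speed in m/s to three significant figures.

10.2 m/s

At the top, N + mg = mv²/r, so v = √(r(N/m + g)) = √(5.89 × (3340/417 + 9.8)) = √(5.89 × 17.81) = √104.9 = 10.24 m/s.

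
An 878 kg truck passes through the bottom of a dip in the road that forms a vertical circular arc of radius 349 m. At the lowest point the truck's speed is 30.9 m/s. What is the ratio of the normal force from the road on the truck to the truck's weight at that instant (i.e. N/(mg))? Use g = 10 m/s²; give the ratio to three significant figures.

1.27

At the bottom, N − mg = mv²/r, so N = m(v²/r + g) and N/(mg) = v²/(rg) + 1 = (30.9)²/(349 × 10.0) + 1 = 0.2736 + 1 = 1.274.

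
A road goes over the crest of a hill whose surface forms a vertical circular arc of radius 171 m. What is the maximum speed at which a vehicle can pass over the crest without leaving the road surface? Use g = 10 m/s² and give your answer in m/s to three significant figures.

41.4 m/s

At the crest the centre of the circle is below the vehicle, so the net downward (centripetal) force is mg − N = mv²/r.
The vehicle leaves the road when N → 0, giving v_max = √(g r) = √(10.0 × 171) = 41.35 m/s.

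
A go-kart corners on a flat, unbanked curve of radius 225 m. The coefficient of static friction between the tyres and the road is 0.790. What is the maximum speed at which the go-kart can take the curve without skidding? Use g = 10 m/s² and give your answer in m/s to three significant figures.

Friction provides the centripetal force on a flat curve. At maximum speed it is at its limiting value: μ_s m g = m v²/r.
Mass cancels: v_max = √(μ_s g r) = √(0.790 × 10.0 × 225) = √1778 = 42.16 m/s.

42.2 m/s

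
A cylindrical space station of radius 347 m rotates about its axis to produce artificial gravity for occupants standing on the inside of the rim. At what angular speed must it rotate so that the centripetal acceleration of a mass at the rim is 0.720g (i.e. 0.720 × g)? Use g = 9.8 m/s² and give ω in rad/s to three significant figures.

0.143 rad/s

Centripetal acceleration a_c = ω²r. Setting ω²r = 0.720g:
ω = √(0.720g / r) = √(0.720 × 9.8 / 347) = √0.02033 = 0.1426 rad/s.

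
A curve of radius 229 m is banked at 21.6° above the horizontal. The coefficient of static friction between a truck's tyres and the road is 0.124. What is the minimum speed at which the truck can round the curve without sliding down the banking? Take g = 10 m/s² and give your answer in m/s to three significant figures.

24.4 m/s

At the minimum speed, friction acts up the slope at its limiting value f = μN. Radially (horizontal, toward centre): N sinθ − μN cosθ = mv²/r. Vertically: N cosθ + μN sinθ = mg.
Dividing: v² = r g (sinθ − μcosθ)/(cosθ + μsinθ).
sinθ − μcosθ = 0.3681 − 0.124×0.9298 = 0.2528; cosθ + μsinθ = 0.9298 + 0.124×0.3681 = 0.9754.
v² = 229 × 10.0 × 0.2528/0.9754 = 593.6 m²/s², so v = 24.36 m/s.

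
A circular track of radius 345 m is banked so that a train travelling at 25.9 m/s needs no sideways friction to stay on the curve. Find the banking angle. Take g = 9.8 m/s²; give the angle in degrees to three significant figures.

11.2°

With no friction, the horizontal component of the normal force provides the centripetal force: N sinθ = mv²/r, while N cosθ = mg vertically.
Dividing: tanθ = v²/(r g) = (25.9)²/(345 × 9.8) = 670.8/3381 = 0.1984.
θ = arctan(0.1984) = 11.22°.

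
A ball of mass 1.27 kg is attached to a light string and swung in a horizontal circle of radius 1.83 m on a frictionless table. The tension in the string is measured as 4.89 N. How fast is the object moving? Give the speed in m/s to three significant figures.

2.65 m/s

T = m v²/r ⇒ v = √(T r / m) = √(4.89 × 1.83 / 1.27) = √7.046 = 2.654 m/s.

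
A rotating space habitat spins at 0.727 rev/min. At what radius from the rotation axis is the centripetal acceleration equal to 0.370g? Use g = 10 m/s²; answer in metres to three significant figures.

638 m

ω = 0.727 rev/min × 2π/60 = 0.07613 rad/s.
a_c = ω²r = 0.370g ⇒ r = 0.370 × 10.0 / (0.07613)² = 3.700/0.005796 = 638.4 m.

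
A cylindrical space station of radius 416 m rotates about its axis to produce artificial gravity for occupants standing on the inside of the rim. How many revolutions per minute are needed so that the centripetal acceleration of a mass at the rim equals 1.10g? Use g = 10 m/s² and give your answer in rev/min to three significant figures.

Require ω²r = 1.10g, so ω = √(1.10 × 10.0/416) = 0.1626 rad/s.
In rev/min: ω × 60/(2π) = 0.1626 × 60/(2π) = 1.553 rev/min.

1.55 rev/min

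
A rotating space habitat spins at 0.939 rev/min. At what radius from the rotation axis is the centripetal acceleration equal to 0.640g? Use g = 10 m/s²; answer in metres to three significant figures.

ω = 0.939 rev/min × 2π/60 = 0.09833 rad/s.
a_c = ω²r = 0.640g ⇒ r = 0.640 × 10.0 / (0.09833)² = 6.400/0.009669 = 661.9 m.

662 m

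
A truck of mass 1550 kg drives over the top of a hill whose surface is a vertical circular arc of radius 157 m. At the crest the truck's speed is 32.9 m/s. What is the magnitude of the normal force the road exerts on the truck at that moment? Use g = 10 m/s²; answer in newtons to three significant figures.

4810 N

At the crest the centripetal acceleration points downward (toward the centre of the arc), so mg − N = mv²/r.
N = m(g − v²/r) = 1550 × (10.0 − (32.9)²/157) = 1550 × (10.0 − 6.894) = 1550 × 3.106 = 4814 N.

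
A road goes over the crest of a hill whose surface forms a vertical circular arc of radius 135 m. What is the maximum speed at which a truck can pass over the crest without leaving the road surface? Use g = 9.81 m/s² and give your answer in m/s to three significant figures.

36.4 m/s

At the crest the centre of the circle is below the truck, so the net downward (centripetal) force is mg − N = mv²/r.
The truck leaves the road when N → 0, giving v_max = √(g r) = √(9.81 × 135) = 36.39 m/s.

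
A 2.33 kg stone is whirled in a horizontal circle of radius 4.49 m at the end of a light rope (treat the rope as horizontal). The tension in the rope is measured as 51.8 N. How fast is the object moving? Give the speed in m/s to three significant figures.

9.99 m/s

T = m v²/r ⇒ v = √(T r / m) = √(51.8 × 4.49 / 2.33) = √99.82 = 9.991 m/s.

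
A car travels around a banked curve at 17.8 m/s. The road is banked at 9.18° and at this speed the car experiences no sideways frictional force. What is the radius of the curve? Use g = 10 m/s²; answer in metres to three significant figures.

196 m

Frictionless banking: tanθ = v²/(rg), so r = v²/(g tanθ).
r = (17.8)²/(10.0 × tan 9.18°) = 316.8/(10.0 × 0.1616) = 316.8/1.616 = 196.1 m.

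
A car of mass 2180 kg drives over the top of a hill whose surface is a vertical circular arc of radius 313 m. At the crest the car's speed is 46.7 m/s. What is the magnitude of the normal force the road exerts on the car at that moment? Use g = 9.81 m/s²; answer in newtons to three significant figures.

6200 N

At the crest the centripetal acceleration points downward (toward the centre of the arc), so mg − N = mv²/r.
N = m(g − v²/r) = 2180 × (9.81 − (46.7)²/313) = 2180 × (9.81 − 6.968) = 2180 × 2.842 = 6196 N.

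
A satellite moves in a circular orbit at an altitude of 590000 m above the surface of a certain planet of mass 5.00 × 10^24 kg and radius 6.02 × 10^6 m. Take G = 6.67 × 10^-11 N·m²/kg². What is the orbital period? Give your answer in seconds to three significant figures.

r = R + h = 6.02 × 10^6 + 590000 = 6.610 × 10^6 m. Gravity provides the centripetal force: G M m / r² = m v² / r ⇒ v = √(GM/r) = 7103 m/s.
T = 2πr/v = 2π × 6.610 × 10^6 / 7103 = 5847 s.

5850 s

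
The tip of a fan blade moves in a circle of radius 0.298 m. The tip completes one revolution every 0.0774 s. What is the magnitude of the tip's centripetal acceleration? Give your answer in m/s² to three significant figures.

1960 m/s²

v = 2πr/T = 2π × 0.298/0.0774 = 24.19 m/s.
a_c = v²/r = (24.19)²/0.298 = 585.2/0.298 = 1964 m/s².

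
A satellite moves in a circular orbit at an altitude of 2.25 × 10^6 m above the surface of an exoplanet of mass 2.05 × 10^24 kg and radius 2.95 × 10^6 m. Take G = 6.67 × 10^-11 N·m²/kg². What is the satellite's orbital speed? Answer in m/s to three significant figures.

5130 m/s

Orbital radius r = R + h = 2.95 × 10^6 + 2.25 × 10^6 = 5.200 × 10^6 m.
Gravity supplies the centripetal force: G M m / r² = m v² / r, so v = √(GM/r).
v = √(6.67 × 10^-11 × 2.05 × 10^24 / 5.200 × 10^6) = √(2.630 × 10^7) = 5128 m/s.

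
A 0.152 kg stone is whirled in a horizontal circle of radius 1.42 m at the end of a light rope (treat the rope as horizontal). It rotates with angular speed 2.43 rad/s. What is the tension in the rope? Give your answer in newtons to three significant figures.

1.27 N

v = ωr = 2.43 × 1.42 = 3.451 m/s.
The tension is the only horizontal force, so it supplies the full centripetal force: T = m v²/r = 0.152 × (3.451)²/1.42 = 0.152 × 11.91/1.42 = 1.275 N.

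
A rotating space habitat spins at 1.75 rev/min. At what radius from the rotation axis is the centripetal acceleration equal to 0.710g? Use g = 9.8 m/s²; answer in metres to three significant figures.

ω = 1.75 rev/min × 2π/60 = 0.1833 rad/s.
a_c = ω²r = 0.710g ⇒ r = 0.710 × 9.8 / (0.1833)² = 6.958/0.03358 = 207.2 m.

207 m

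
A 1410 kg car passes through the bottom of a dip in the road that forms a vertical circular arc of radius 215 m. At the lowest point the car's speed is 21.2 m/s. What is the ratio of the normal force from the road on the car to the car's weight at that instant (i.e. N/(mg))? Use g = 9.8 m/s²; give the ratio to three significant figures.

1.21

At the bottom, N − mg = mv²/r, so N = m(v²/r + g) and N/(mg) = v²/(rg) + 1 = (21.2)²/(215 × 9.8) + 1 = 0.2133 + 1 = 1.213.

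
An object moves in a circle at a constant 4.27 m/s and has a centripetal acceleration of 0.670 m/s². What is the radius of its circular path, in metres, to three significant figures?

a_c = v²/r ⇒ r = v²/a_c = (4.27)²/0.670 = 18.23/0.670 = 27.21 m.

27.2 m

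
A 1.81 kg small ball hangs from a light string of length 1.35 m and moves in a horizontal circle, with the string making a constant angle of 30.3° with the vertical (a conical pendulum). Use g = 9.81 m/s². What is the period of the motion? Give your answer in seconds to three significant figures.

r = L sinθ = 0.6811 m. From T sinθ = mω²r and T cosθ = mg: tanθ = ω²r/g, so ω² = g tanθ / r = g/(L cosθ).
ω = √(g/(L cosθ)) = √(9.81/(1.35 × 0.8634)) = √8.416 = 2.901 rad/s.
Period = 2π/ω = 2.166 s.

2.17 s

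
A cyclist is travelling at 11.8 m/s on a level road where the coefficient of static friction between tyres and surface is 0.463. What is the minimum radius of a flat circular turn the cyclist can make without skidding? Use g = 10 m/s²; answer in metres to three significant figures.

At the limit, μ_s m g = m v²/r, so r_min = v²/(μ_s g) = (11.8)²/(0.463 × 10.0) = 139.2/4.630 = 30.07 m.

30.1 m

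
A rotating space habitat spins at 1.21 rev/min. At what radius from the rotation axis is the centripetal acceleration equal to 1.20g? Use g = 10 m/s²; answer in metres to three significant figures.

ω = 1.21 rev/min × 2π/60 = 0.1267 rad/s.
a_c = ω²r = 1.20g ⇒ r = 1.20 × 10.0 / (0.1267)² = 12.00/0.01606 = 747.4 m.

747 m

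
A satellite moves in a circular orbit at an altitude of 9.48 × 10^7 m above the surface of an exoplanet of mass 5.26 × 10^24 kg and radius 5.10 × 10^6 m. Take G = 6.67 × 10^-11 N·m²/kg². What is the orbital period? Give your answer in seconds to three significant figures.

r = R + h = 5.10 × 10^6 + 9.48 × 10^7 = 9.990 × 10^7 m. Gravity provides the centripetal force: G M m / r² = m v² / r ⇒ v = √(GM/r) = 1874 m/s.
T = 2πr/v = 2π × 9.990 × 10^7 / 1874 = 334900 s.

335000 s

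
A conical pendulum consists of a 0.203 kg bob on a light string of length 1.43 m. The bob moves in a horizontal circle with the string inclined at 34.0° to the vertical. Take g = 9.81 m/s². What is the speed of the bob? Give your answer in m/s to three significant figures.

2.30 m/s

The radius of the circle is r = L sinθ = 1.43 × sin 34.0° = 0.7996 m.
Horizontally T sinθ = mv²/r and vertically T cosθ = mg, so tanθ = v²/(rg).
v = √(r g tanθ) = √(0.7996 × 9.81 × 0.6745) = √5.291 = 2.300 m/s.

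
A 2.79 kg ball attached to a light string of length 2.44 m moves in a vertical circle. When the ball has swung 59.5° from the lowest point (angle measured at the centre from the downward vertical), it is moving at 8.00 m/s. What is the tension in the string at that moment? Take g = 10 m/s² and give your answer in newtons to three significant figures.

87.3 N

Take the radial direction toward the centre of the circle as positive. The component of the weight along the string toward the centre is −mg cos φ (φ measured from the bottom), so Newton's second law along the string gives T − mg cos φ = m v²/r.
cos 59.5° = 0.5075, so T = m(v²/r + g cos φ) = 2.79 × ((8.00)²/2.44 + 10.0 × 0.5075) = 2.79 × (26.23 + (5.075)) = 2.79 × 31.30 = 87.34 N.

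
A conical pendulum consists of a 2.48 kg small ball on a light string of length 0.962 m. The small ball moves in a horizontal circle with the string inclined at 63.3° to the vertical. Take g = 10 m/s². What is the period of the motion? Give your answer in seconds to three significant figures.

1.31 s

r = L sinθ = 0.8594 m. From T sinθ = mω²r and T cosθ = mg: tanθ = ω²r/g, so ω² = g tanθ / r = g/(L cosθ).
ω = √(g/(L cosθ)) = √(10.0/(0.962 × 0.4493)) = √23.14 = 4.810 rad/s.
Period = 2π/ω = 1.306 s.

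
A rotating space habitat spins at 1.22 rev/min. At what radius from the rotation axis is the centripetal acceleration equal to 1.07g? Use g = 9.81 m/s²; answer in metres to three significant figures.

ω = 1.22 rev/min × 2π/60 = 0.1278 rad/s.
a_c = ω²r = 1.07g ⇒ r = 1.07 × 9.81 / (0.1278)² = 10.50/0.01632 = 643.1 m.

643 m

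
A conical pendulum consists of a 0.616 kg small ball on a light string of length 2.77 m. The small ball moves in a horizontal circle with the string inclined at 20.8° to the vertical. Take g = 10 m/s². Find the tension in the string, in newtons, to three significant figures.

6.59 N

Vertically the bob has no acceleration, so T cosθ = mg.
T = mg/cosθ = 0.616 × 10.0 / cos 20.8° = 6.160/0.9348 = 6.589 N.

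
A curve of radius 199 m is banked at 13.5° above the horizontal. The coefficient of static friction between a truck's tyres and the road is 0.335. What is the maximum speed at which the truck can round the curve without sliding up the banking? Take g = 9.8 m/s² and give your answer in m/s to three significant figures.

At the maximum speed, friction acts down the slope at its limiting value f = μN. Radially (horizontal, toward centre): N sinθ + μN cosθ = mv²/r. Vertically: N cosθ − μN sinθ = mg.
Dividing: v² = r g (sinθ + μcosθ)/(cosθ − μsinθ).
sinθ + μcosθ = 0.2334 + 0.335×0.9724 = 0.5592; cosθ − μsinθ = 0.9724 − 0.335×0.2334 = 0.8942.
v² = 199 × 9.8 × 0.5592/0.8942 = 1220 m²/s², so v = 34.92 m/s.

34.9 m/s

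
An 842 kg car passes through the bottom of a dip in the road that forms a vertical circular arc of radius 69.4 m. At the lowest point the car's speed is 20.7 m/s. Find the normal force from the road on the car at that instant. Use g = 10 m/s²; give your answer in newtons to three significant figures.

13600 N

At the lowest point, N points up (toward the centre) and the weight mg points down (away from the centre), so the net inward force is N − mg = mv²/r.
N = m(v²/r + g) = 842 × ((20.7)²/69.4 + 10.0) = 842 × (6.174 + 10.0) = 842 × 16.17 = 13620 N.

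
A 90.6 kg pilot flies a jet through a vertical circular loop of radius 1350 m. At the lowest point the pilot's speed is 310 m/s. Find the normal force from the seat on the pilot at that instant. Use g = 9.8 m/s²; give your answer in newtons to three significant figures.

7340 N

At the lowest point, N points up (toward the centre) and the weight mg points down (away from the centre), so the net inward force is N − mg = mv²/r.
N = m(v²/r + g) = 90.6 × ((310)²/1350 + 9.8) = 90.6 × (71.19 + 9.8) = 90.6 × 80.99 = 7337 N.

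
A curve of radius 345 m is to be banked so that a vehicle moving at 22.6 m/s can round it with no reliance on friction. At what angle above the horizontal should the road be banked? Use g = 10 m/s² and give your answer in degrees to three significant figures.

For a frictionless banked turn: horizontally N sinθ = mv²/r and vertically N cosθ = mg.
Dividing: tanθ = v²/(r g) = (22.6)²/(345 × 10.0) = 510.8/3450 = 0.1480.
θ = arctan(0.1480) = 8.421°.

8.42°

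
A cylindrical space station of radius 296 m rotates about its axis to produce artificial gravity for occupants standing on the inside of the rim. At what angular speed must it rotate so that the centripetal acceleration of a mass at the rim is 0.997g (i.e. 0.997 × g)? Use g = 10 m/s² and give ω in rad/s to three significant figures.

Centripetal acceleration a_c = ω²r. Setting ω²r = 0.997g:
ω = √(0.997g / r) = √(0.997 × 10.0 / 296) = √0.03368 = 0.1835 rad/s.

0.184 rad/s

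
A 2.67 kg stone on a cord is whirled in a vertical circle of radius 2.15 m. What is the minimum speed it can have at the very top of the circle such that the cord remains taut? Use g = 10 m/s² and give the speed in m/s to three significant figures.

At the highest point the centre is directly below, so both the weight and T act inward: T + mg = mv²/r.
At minimum speed T → 0, so mg = mv_min²/r ⇒ v_min = √(g r) = √(10.0 × 2.15) = 4.637 m/s.

4.64 m/s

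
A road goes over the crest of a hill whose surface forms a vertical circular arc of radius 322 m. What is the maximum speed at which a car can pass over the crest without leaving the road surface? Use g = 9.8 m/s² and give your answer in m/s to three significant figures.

56.2 m/s

At the crest the centre of the circle is below the car, so the net downward (centripetal) force is mg − N = mv²/r.
The car leaves the road when N → 0, giving v_max = √(g r) = √(9.8 × 322) = 56.17 m/s.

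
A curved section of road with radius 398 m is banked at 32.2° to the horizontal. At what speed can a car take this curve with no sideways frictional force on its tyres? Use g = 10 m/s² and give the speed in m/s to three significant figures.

On a frictionless banked curve, N sinθ = mv²/r and N cosθ = mg, so tanθ = v²/(rg).
v = √(r g tanθ) = √(398 × 10.0 × tan 32.2°) = √(398 × 10.0 × 0.6297) = √2506 = 50.06 m/s.

50.1 m/s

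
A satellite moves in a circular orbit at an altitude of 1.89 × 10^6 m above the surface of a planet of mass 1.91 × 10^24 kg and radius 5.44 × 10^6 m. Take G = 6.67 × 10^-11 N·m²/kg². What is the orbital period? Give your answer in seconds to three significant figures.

r = R + h = 5.44 × 10^6 + 1.89 × 10^6 = 7.330 × 10^6 m. Gravity provides the centripetal force: G M m / r² = m v² / r ⇒ v = √(GM/r) = 4169 m/s.
T = 2πr/v = 2π × 7.330 × 10^6 / 4169 = 11050 s.

11000 s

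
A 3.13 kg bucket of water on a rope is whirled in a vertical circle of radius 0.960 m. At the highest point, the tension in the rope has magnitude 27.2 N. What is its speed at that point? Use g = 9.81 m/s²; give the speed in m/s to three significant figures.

4.21 m/s

At the top, T + mg = mv²/r, so v = √(r(T/m + g)) = √(0.960 × (27.2/3.13 + 9.81)) = √(0.960 × 18.50) = √17.76 = 4.214 m/s.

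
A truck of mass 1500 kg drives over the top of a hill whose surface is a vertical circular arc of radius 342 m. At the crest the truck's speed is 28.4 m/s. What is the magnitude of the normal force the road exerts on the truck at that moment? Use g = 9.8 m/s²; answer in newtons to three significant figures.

At the crest the centripetal acceleration points downward (toward the centre of the arc), so mg − N = mv²/r.
N = m(g − v²/r) = 1500 × (9.8 − (28.4)²/342) = 1500 × (9.8 − 2.358) = 1500 × 7.442 = 11160 N.

11200 N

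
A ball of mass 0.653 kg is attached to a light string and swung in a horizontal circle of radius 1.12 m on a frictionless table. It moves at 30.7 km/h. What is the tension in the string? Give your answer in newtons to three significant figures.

v = 30.7 km/h = 30.7/3.6 = 8.528 m/s.
The tension is the only horizontal force, so it supplies the full centripetal force: T = m v²/r = 0.653 × (8.528)²/1.12 = 0.653 × 72.72/1.12 = 42.40 N.

42.4 N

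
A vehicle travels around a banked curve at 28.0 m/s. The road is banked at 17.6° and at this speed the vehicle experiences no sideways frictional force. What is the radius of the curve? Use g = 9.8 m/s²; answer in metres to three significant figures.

Frictionless banking: tanθ = v²/(rg), so r = v²/(g tanθ).
r = (28.0)²/(9.8 × tan 17.6°) = 784.0/(9.8 × 0.3172) = 784.0/3.109 = 252.2 m.

252 m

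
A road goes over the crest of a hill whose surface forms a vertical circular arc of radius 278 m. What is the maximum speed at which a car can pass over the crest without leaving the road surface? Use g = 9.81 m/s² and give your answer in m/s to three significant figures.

At the crest the centre of the circle is below the car, so the net downward (centripetal) force is mg − N = mv²/r.
The car leaves the road when N → 0, giving v_max = √(g r) = √(9.81 × 278) = 52.22 m/s.

52.2 m/s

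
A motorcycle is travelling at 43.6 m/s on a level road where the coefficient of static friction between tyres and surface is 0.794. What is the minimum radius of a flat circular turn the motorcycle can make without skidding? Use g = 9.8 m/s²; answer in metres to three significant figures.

244 m

At the limit, μ_s m g = m v²/r, so r_min = v²/(μ_s g) = (43.6)²/(0.794 × 9.8) = 1901/7.781 = 244.3 m.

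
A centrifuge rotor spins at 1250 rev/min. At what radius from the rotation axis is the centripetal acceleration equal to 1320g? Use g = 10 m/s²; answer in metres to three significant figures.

ω = 1250 rev/min × 2π/60 = 130.9 rad/s.
a_c = ω²r = 1320g ⇒ r = 1320 × 10.0 / (130.9)² = 13200/17130 = 0.7704 m.

0.770 m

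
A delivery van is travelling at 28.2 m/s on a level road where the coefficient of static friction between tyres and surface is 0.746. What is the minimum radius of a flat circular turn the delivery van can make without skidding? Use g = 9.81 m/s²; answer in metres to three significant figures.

109 m

At the limit, μ_s m g = m v²/r, so r_min = v²/(μ_s g) = (28.2)²/(0.746 × 9.81) = 795.2/7.318 = 108.7 m.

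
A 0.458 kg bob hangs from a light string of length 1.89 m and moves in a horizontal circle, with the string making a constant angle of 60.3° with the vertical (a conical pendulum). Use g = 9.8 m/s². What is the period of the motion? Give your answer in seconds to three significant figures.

r = L sinθ = 1.642 m. From T sinθ = mω²r and T cosθ = mg: tanθ = ω²r/g, so ω² = g tanθ / r = g/(L cosθ).
ω = √(g/(L cosθ)) = √(9.8/(1.89 × 0.4955)) = √10.47 = 3.235 rad/s.
Period = 2π/ω = 1.942 s.

1.94 s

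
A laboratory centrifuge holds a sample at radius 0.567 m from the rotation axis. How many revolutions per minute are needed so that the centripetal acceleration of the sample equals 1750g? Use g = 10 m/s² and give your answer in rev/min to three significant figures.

Require ω²r = 1750g, so ω = √(1750 × 10.0/0.567) = 175.7 rad/s.
In rev/min: ω × 60/(2π) = 175.7 × 60/(2π) = 1678 rev/min.

1680 rev/min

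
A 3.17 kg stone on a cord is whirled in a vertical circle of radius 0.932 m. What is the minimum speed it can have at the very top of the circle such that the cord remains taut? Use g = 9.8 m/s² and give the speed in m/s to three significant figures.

At the top, both weight mg and T point toward the centre: T + mg = mv²/r.
At minimum speed T → 0, so mg = mv_min²/r ⇒ v_min = √(g r) = √(9.8 × 0.932) = 3.022 m/s.

3.02 m/s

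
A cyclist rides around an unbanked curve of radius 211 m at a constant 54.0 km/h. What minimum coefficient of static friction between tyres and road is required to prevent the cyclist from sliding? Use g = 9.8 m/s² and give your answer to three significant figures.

v = 54.0/3.6 = 15.00 m/s.
Friction provides the centripetal force: μ_s m g = m v²/r, so μ_s = v²/(g r) = (15.00)²/(9.8 × 211) = 225.0/2068 = 0.1088.

0.109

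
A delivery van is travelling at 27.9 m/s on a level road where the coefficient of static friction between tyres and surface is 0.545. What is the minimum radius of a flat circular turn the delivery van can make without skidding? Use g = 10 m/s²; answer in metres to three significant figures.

At the limit, μ_s m g = m v²/r, so r_min = v²/(μ_s g) = (27.9)²/(0.545 × 10.0) = 778.4/5.450 = 142.8 m.

143 m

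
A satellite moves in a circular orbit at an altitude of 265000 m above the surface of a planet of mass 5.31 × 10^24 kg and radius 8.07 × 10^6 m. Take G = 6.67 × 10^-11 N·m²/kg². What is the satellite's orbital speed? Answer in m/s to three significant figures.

6520 m/s

Orbital radius r = R + h = 8.07 × 10^6 + 265000 = 8.335 × 10^6 m.
Gravity supplies the centripetal force: G M m / r² = m v² / r, so v = √(GM/r).
v = √(6.67 × 10^-11 × 5.31 × 10^24 / 8.335 × 10^6) = √(4.249 × 10^7) = 6519 m/s.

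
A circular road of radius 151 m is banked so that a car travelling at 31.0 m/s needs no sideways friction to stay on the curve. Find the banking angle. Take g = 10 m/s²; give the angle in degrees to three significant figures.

32.5°

With no friction, the horizontal component of the normal force provides the centripetal force: N sinθ = mv²/r, while N cosθ = mg vertically.
Dividing: tanθ = v²/(r g) = (31.0)²/(151 × 10.0) = 961.0/1510 = 0.6364.
θ = arctan(0.6364) = 32.47°.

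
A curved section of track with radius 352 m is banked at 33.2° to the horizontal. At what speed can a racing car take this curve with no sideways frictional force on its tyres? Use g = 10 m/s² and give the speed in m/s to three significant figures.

On a frictionless banked curve, N sinθ = mv²/r and N cosθ = mg, so tanθ = v²/(rg).
v = √(r g tanθ) = √(352 × 10.0 × tan 33.2°) = √(352 × 10.0 × 0.6544) = √2303 = 47.99 m/s.

48.0 m/s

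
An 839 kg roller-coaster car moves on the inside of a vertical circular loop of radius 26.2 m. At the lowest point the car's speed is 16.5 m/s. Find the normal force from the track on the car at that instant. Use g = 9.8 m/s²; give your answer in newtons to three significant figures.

16900 N

At the lowest point, N points up (toward the centre) and the weight mg points down (away from the centre), so the net inward force is N − mg = mv²/r.
N = m(v²/r + g) = 839 × ((16.5)²/26.2 + 9.8) = 839 × (10.39 + 9.8) = 839 × 20.19 = 16940 N.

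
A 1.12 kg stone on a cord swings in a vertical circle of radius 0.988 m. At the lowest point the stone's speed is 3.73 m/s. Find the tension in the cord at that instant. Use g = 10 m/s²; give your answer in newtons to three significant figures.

27.0 N

At the lowest point, T points up (toward the centre) and the weight mg points down (away from the centre), so the net inward force is T − mg = mv²/r.
T = m(v²/r + g) = 1.12 × ((3.73)²/0.988 + 10.0) = 1.12 × (14.08 + 10.0) = 1.12 × 24.08 = 26.97 N.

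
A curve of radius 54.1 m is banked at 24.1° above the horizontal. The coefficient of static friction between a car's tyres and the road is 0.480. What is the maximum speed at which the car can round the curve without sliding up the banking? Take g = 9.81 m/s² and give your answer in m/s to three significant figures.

25.0 m/s

At the maximum speed, friction acts down the slope at its limiting value f = μN. Radially (horizontal, toward centre): N sinθ + μN cosθ = mv²/r. Vertically: N cosθ − μN sinθ = mg.
Dividing: v² = r g (sinθ + μcosθ)/(cosθ − μsinθ).
sinθ + μcosθ = 0.4083 + 0.480×0.9128 = 0.8465; cosθ − μsinθ = 0.9128 − 0.480×0.4083 = 0.7168.
v² = 54.1 × 9.81 × 0.8465/0.7168 = 626.7 m²/s², so v = 25.03 m/s.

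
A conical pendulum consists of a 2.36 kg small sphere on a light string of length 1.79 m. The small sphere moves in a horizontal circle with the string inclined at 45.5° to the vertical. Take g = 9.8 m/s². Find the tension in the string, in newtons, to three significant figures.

Vertically the bob has no acceleration, so T cosθ = mg.
T = mg/cosθ = 2.36 × 9.8 / cos 45.5° = 23.13/0.7009 = 33.00 N.

33.0 N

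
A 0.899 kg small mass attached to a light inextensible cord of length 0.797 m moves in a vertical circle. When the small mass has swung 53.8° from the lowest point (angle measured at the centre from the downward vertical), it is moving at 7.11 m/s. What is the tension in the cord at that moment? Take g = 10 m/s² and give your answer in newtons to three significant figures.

Take the radial direction toward the centre of the circle as positive. The component of the weight along the string toward the centre is −mg cos φ (φ measured from the bottom), so Newton's second law along the string gives T − mg cos φ = m v²/r.
cos 53.8° = 0.5906, so T = m(v²/r + g cos φ) = 0.899 × ((7.11)²/0.797 + 10.0 × 0.5906) = 0.899 × (63.43 + (5.906)) = 0.899 × 69.33 = 62.33 N.

62.3 N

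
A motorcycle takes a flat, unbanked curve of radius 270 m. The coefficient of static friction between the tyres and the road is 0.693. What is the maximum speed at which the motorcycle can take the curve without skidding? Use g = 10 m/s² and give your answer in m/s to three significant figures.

Friction provides the centripetal force on a flat curve. At maximum speed it is at its limiting value: μ_s m g = m v²/r.
Mass cancels: v_max = √(μ_s g r) = √(0.693 × 10.0 × 270) = √1871 = 43.26 m/s.

43.3 m/s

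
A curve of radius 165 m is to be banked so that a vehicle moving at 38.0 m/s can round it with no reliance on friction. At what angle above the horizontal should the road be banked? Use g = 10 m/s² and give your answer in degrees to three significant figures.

For a frictionless banked turn: horizontally N sinθ = mv²/r and vertically N cosθ = mg.
Dividing: tanθ = v²/(r g) = (38.0)²/(165 × 10.0) = 1444/1650 = 0.8752.
θ = arctan(0.8752) = 41.19°.

41.2°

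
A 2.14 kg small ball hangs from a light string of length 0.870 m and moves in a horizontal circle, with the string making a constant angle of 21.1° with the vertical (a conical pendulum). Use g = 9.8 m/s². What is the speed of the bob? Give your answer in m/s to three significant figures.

1.09 m/s

The radius of the circle is r = L sinθ = 0.870 × sin 21.1° = 0.3132 m.
Horizontally T sinθ = mv²/r and vertically T cosθ = mg, so tanθ = v²/(rg).
v = √(r g tanθ) = √(0.3132 × 9.8 × 0.3859) = √1.184 = 1.088 m/s.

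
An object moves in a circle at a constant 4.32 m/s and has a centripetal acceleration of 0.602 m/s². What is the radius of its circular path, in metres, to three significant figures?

a_c = v²/r ⇒ r = v²/a_c = (4.32)²/0.602 = 18.66/0.602 = 31.00 m.

31.0 m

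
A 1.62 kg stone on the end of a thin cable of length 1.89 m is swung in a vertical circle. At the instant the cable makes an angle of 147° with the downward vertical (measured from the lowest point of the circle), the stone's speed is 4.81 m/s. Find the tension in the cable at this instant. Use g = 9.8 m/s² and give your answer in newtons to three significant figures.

Take the radial direction toward the centre of the circle as positive. The component of the weight along the string toward the centre is −mg cos φ (φ measured from the bottom), so Newton's second law along the string gives T − mg cos φ = m v²/r.
cos 147° = -0.8387, so T = m(v²/r + g cos φ) = 1.62 × ((4.81)²/1.89 + 9.8 × -0.8387) = 1.62 × (12.24 + (-8.219)) = 1.62 × 4.022 = 6.516 N.

6.52 N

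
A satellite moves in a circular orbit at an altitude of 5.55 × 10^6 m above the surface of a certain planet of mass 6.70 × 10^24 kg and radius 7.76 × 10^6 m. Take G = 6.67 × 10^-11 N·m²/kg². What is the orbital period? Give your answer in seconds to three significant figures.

14400 s

r = R + h = 7.76 × 10^6 + 5.55 × 10^6 = 1.331 × 10^7 m. Gravity provides the centripetal force: G M m / r² = m v² / r ⇒ v = √(GM/r) = 5794 m/s.
T = 2πr/v = 2π × 1.331 × 10^7 / 5794 = 14430 s.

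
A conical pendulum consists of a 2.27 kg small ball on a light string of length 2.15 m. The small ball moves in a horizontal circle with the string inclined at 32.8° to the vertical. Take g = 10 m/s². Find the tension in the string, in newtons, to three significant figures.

27.0 N

Vertically the bob has no acceleration, so T cosθ = mg.
T = mg/cosθ = 2.27 × 10.0 / cos 32.8° = 22.70/0.8406 = 27.01 N.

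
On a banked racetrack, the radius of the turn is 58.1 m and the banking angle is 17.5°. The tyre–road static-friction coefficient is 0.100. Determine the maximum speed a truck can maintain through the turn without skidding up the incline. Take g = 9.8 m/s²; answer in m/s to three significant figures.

At the maximum speed, friction acts down the slope at its limiting value f = μN. Radially (horizontal, toward centre): N sinθ + μN cosθ = mv²/r. Vertically: N cosθ − μN sinθ = mg.
Dividing: v² = r g (sinθ + μcosθ)/(cosθ − μsinθ).
sinθ + μcosθ = 0.3007 + 0.100×0.9537 = 0.3961; cosθ − μsinθ = 0.9537 − 0.100×0.3007 = 0.9236.
v² = 58.1 × 9.8 × 0.3961/0.9236 = 244.2 m²/s², so v = 15.63 m/s.

15.6 m/s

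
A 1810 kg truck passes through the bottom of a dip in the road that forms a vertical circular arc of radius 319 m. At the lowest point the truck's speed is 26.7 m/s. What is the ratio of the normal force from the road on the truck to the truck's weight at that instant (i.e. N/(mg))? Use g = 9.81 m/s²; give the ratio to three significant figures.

At the bottom, N − mg = mv²/r, so N = m(v²/r + g) and N/(mg) = v²/(rg) + 1 = (26.7)²/(319 × 9.81) + 1 = 0.2278 + 1 = 1.228.

1.23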